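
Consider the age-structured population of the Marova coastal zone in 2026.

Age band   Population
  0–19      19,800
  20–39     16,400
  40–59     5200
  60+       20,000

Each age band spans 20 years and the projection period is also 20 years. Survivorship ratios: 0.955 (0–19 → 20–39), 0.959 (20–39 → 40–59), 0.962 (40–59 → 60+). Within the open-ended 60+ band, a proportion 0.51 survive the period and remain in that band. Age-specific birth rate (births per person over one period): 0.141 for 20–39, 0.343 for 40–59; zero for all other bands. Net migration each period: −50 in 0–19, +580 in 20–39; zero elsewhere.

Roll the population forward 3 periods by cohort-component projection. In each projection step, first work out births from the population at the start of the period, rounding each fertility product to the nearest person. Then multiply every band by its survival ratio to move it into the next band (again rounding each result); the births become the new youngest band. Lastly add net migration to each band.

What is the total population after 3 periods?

49209

Let group 1 be 0–19 through group 4 = 60+.
Period 1.
Births: 16400 × 0.141 = 2312 ; 5200 × 0.343 = 1784 ⇒ total 4096
Group 2: 19800 × 0.955 = 18909
Group 3: 16400 × 0.959 = 15728
Group 4: 5200 × 0.962 + 20000 × 0.51 = 5002 + 10200 = 15202
Net migration: Group 1 − 50 → 4046; Group 2 + 580 → 19489
Population now: 0–19=4046, 20–39=19489, 40–59=15728, 60+=15202
Period 2.
Births: 19489 × 0.141 = 2748 ; 15728 × 0.343 = 5395 ⇒ total 8143
Group 2: 4046 × 0.955 = 3864
Group 3: 19489 × 0.959 = 18690
Group 4: 15728 × 0.962 + 15202 × 0.51 = 15130 + 7753 = 22883
Net migration: Group 1 − 50 → 8093; Group 2 + 580 → 4444
Population now: 0–19=8093, 20–39=4444, 40–59=18690, 60+=22883
Period 3.
Births: 4444 × 0.141 = 627 ; 18690 × 0.343 = 6411 ⇒ total 7038
Group 2: 8093 × 0.955 = 7729
Group 3: 4444 × 0.959 = 4262
Group 4: 18690 × 0.962 + 22883 × 0.51 = 17980 + 11670 = 29650
Net migration: Group 1 − 50 → 6988; Group 2 + 580 → 8309
Population now: 0–19=6988, 20–39=8309, 40–59=4262, 60+=29650
Total after period 3: 6988 + 8309 + 4262 + 29650 = 49209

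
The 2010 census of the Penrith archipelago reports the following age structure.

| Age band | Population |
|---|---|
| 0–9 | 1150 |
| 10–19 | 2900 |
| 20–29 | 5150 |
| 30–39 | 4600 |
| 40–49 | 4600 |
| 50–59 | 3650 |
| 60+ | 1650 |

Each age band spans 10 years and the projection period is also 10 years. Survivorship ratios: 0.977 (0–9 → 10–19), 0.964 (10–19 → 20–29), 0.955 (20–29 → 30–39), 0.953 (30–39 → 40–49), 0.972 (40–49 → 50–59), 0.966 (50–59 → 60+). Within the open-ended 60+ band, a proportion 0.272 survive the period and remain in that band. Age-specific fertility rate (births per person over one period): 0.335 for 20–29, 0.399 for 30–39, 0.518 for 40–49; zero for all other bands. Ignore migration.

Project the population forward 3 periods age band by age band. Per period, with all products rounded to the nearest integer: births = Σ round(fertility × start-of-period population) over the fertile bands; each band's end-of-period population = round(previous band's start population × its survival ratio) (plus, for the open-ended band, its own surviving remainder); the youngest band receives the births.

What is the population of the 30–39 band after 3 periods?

1035

Period 1:
Births: 5150 × 0.335 = 1725, 4600 × 0.399 = 1835, 4600 × 0.518 = 2383 ⇒ total 5943
10–19: 1150 × 0.977 = 1124
20–29: 2900 × 0.964 = 2796
30–39: 5150 × 0.955 = 4918
40–49: 4600 × 0.953 = 4384
50–59: 4600 × 0.972 = 4471
60+: 3650 × 0.966 + 1650 × 0.272 = 3526 + 449 = 3975
End of period: [5943, 1124, 2796, 4918, 4384, 4471, 3975]
Period 2:
Births: 2796 × 0.335 = 937, 4918 × 0.399 = 1962, 4384 × 0.518 = 2271 ⇒ total 5170
10–19: 5943 × 0.977 = 5806
20–29: 1124 × 0.964 = 1084
30–39: 2796 × 0.955 = 2670
40–49: 4918 × 0.953 = 4687
50–59: 4384 × 0.972 = 4261
60+: 4471 × 0.966 + 3975 × 0.272 = 4319 + 1081 = 5400
End of period: [5170, 5806, 1084, 2670, 4687, 4261, 5400]
Period 3:
Births: 1084 × 0.335 = 363, 2670 × 0.399 = 1065, 4687 × 0.518 = 2428 ⇒ total 3856
10–19: 5170 × 0.977 = 5051
20–29: 5806 × 0.964 = 5597
30–39: 1084 × 0.955 = 1035
40–49: 2670 × 0.953 = 2545
50–59: 4687 × 0.972 = 4556
60+: 4261 × 0.966 + 5400 × 0.272 = 4116 + 1469 = 5585
End of period: [3856, 5051, 5597, 1035, 2545, 4556, 5585]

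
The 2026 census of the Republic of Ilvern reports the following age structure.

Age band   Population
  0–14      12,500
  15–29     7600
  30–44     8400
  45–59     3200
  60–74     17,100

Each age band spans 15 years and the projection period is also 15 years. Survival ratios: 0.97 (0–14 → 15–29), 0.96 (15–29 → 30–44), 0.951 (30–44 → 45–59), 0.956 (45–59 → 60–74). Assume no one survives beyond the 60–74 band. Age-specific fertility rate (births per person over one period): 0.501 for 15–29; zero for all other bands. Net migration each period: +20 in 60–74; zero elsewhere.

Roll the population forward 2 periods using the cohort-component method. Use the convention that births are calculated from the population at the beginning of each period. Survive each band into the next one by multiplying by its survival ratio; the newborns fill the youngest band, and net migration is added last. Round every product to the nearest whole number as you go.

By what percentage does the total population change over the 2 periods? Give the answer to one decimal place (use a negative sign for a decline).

(Bands numbered youngest = 1 to oldest = 5.)
— Period 1 —
Births: 7600 * 0.501 = 3808
Band 2: 12500 * 0.97 = 12125
Band 3: 7600 * 0.96 = 7296
Band 4: 8400 * 0.951 = 7988
Band 5: 3200 * 0.956 = 3059
Net migration: Band 5 + 20 → 3079
Population now: 0–14=3808, 15–29=12125, 30–44=7296, 45–59=7988, 60–74=3079
— Period 2 —
Births: 12125 * 0.501 = 6075
Band 2: 3808 * 0.97 = 3694
Band 3: 12125 * 0.96 = 11640
Band 4: 7296 * 0.951 = 6938
Band 5: 7988 * 0.956 = 7637
Net migration: Band 5 + 20 → 7657
Population now: 0–14=6075, 15–29=3694, 30–44=11640, 45–59=6938, 60–74=7657
Total: 48800 → 36004; change = -12796; percentage change = -26.2%

-26.2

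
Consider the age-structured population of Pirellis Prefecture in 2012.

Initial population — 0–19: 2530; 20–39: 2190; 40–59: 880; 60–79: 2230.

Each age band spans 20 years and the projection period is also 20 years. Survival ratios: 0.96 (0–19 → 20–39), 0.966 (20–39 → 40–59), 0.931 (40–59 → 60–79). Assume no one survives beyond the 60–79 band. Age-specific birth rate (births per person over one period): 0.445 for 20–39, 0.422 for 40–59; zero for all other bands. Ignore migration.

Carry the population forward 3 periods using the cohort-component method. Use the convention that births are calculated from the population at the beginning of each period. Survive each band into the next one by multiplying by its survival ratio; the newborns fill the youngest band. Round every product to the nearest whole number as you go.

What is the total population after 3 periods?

Numbering the bands 1..4 from youngest to oldest:
[period 1]
Births: 2190 * 0.445 = 975 ; 880 * 0.422 = 371 → total 1346
Band 2: 2530 * 0.96 = 2429
Band 3: 2190 * 0.966 = 2116
Band 4: 880 * 0.931 = 819
Population now: 0–19=1346, 20–39=2429, 40–59=2116, 60–79=819
[period 2]
Births: 2429 * 0.445 = 1081 ; 2116 * 0.422 = 893 → total 1974
Band 2: 1346 * 0.96 = 1292
Band 3: 2429 * 0.966 = 2346
Band 4: 2116 * 0.931 = 1970
Population now: 0–19=1974, 20–39=1292, 40–59=2346, 60–79=1970
[period 3]
Births: 1292 * 0.445 = 575 ; 2346 * 0.422 = 990 → total 1565
Band 2: 1974 * 0.96 = 1895
Band 3: 1292 * 0.966 = 1248
Band 4: 2346 * 0.931 = 2184
Population now: 0–19=1565, 20–39=1895, 40–59=1248, 60–79=2184
Total after period 3: 1565 + 1895 + 1248 + 2184 = 6892

6892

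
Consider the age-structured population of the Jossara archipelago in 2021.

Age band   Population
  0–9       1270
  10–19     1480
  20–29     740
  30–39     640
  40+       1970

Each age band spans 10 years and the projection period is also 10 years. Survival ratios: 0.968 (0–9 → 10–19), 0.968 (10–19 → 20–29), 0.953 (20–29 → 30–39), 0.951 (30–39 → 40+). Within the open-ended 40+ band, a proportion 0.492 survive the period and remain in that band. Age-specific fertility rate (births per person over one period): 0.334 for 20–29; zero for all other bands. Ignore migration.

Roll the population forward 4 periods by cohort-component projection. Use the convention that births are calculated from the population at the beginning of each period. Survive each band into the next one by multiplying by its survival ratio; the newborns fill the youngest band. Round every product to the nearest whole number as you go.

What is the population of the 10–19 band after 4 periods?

Let band 1 be 0–9 through band 5 = 40+.
— Period 1 —
Births: 740 * 0.334 = 247
Band 2: 1270 * 0.968 = 1229
Band 3: 1480 * 0.968 = 1433
Band 4: 740 * 0.953 = 705
Band 5: 640 * 0.951 + 1970 * 0.492 = 609 + 969 = 1578
Population now: 0–9=247, 10–19=1229, 20–29=1433, 30–39=705, 40+=1578
— Period 2 —
Births: 1433 * 0.334 = 479
Band 2: 247 * 0.968 = 239
Band 3: 1229 * 0.968 = 1190
Band 4: 1433 * 0.953 = 1366
Band 5: 705 * 0.951 + 1578 * 0.492 = 670 + 776 = 1446
Population now: 0–9=479, 10–19=239, 20–29=1190, 30–39=1366, 40+=1446
— Period 3 —
Births: 1190 * 0.334 = 397
Band 2: 479 * 0.968 = 464
Band 3: 239 * 0.968 = 231
Band 4: 1190 * 0.953 = 1134
Band 5: 1366 * 0.951 + 1446 * 0.492 = 1299 + 711 = 2010
Population now: 0–9=397, 10–19=464, 20–29=231, 30–39=1134, 40+=2010
— Period 4 —
Births: 231 * 0.334 = 77
Band 2: 397 * 0.968 = 384
Band 3: 464 * 0.968 = 449
Band 4: 231 * 0.953 = 220
Band 5: 1134 * 0.951 + 2010 * 0.492 = 1078 + 989 = 2067
Population now: 0–9=77, 10–19=384, 20–29=449, 30–39=220, 40+=2067

384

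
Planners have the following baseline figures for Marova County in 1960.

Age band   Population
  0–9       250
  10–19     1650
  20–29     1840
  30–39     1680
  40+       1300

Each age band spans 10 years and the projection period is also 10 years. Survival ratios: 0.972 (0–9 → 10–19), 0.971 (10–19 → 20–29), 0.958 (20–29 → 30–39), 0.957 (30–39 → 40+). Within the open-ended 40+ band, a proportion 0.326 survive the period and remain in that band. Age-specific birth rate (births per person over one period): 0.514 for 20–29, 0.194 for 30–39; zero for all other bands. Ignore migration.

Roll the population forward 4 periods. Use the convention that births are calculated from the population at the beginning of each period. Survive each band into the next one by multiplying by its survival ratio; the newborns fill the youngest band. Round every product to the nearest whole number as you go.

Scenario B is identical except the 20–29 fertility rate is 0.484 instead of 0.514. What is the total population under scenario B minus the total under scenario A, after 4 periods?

-161

Numbering the bands 1..5 from youngest to oldest:
Period 1.
Births: 1840 * 0.514 = 946  |  1680 * 0.194 = 326 ⇒ total 1272
Band 2: 250 * 0.972 = 243
Band 3: 1650 * 0.971 = 1602
Band 4: 1840 * 0.958 = 1763
Band 5: 1680 * 0.957 + 1300 * 0.326 = 1608 + 424 = 2032
Population now: 0–9=1272, 10–19=243, 20–29=1602, 30–39=1763, 40+=2032
Period 2.
Births: 1602 * 0.514 = 823  |  1763 * 0.194 = 342 ⇒ total 1165
Band 2: 1272 * 0.972 = 1236
Band 3: 243 * 0.971 = 236
Band 4: 1602 * 0.958 = 1535
Band 5: 1763 * 0.957 + 2032 * 0.326 = 1687 + 662 = 2349
Population now: 0–9=1165, 10–19=1236, 20–29=236, 30–39=1535, 40+=2349
Period 3.
Births: 236 * 0.514 = 121  |  1535 * 0.194 = 298 ⇒ total 419
Band 2: 1165 * 0.972 = 1132
Band 3: 1236 * 0.971 = 1200
Band 4: 236 * 0.958 = 226
Band 5: 1535 * 0.957 + 2349 * 0.326 = 1469 + 766 = 2235
Population now: 0–9=419, 10–19=1132, 20–29=1200, 30–39=226, 40+=2235
Period 4.
Births: 1200 * 0.514 = 617  |  226 * 0.194 = 44 ⇒ total 661
Band 2: 419 * 0.972 = 407
Band 3: 1132 * 0.971 = 1099
Band 4: 1200 * 0.958 = 1150
Band 5: 226 * 0.957 + 2235 * 0.326 = 216 + 729 = 945
Population now: 0–9=661, 10–19=407, 20–29=1099, 30–39=1150, 40+=945
Scenario A total after 4 periods: 4262
Scenario B projection —
Period 1.
Births: 1840 * 0.484 = 891  |  1680 * 0.194 = 326 ⇒ total 1217
Band 2: 250 * 0.972 = 243
Band 3: 1650 * 0.971 = 1602
Band 4: 1840 * 0.958 = 1763
Band 5: 1680 * 0.957 + 1300 * 0.326 = 1608 + 424 = 2032
Population now: 0–9=1217, 10–19=243, 20–29=1602, 30–39=1763, 40+=2032
Period 2.
Births: 1602 * 0.484 = 775  |  1763 * 0.194 = 342 ⇒ total 1117
Band 2: 1217 * 0.972 = 1183
Band 3: 243 * 0.971 = 236
Band 4: 1602 * 0.958 = 1535
Band 5: 1763 * 0.957 + 2032 * 0.326 = 1687 + 662 = 2349
Population now: 0–9=1117, 10–19=1183, 20–29=236, 30–39=1535, 40+=2349
Period 3.
Births: 236 * 0.484 = 114  |  1535 * 0.194 = 298 ⇒ total 412
Band 2: 1117 * 0.972 = 1086
Band 3: 1183 * 0.971 = 1149
Band 4: 236 * 0.958 = 226
Band 5: 1535 * 0.957 + 2349 * 0.326 = 1469 + 766 = 2235
Population now: 0–9=412, 10–19=1086, 20–29=1149, 30–39=226, 40+=2235
Period 4.
Births: 1149 * 0.484 = 556  |  226 * 0.194 = 44 ⇒ total 600
Band 2: 412 * 0.972 = 400
Band 3: 1086 * 0.971 = 1055
Band 4: 1149 * 0.958 = 1101
Band 5: 226 * 0.957 + 2235 * 0.326 = 216 + 729 = 945
Population now: 0–9=600, 10–19=400, 20–29=1055, 30–39=1101, 40+=945
Scenario B total after 4 periods: 4101
Difference B − A = 4101 − 4262 = -161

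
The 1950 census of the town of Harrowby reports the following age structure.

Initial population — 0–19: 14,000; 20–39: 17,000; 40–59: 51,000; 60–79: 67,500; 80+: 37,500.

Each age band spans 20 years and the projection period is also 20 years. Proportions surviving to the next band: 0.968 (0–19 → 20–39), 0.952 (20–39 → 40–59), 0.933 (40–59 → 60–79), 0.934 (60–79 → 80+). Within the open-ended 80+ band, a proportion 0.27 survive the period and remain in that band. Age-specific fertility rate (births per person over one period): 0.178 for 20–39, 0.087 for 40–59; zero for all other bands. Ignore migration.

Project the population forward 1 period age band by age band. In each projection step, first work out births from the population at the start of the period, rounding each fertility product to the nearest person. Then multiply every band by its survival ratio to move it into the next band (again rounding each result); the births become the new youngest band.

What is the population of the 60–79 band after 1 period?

47583

— Period 1 —
Births: 17000 × 0.178 = 3026, 51000 × 0.087 = 4437 → total 7463
20–39: 14000 × 0.968 = 13552
40–59: 17000 × 0.952 = 16184
60–79: 51000 × 0.933 = 47583
80+: 67500 × 0.934 + 37500 × 0.27 = 63045 + 10125 = 73170
End of period: [7463, 13552, 16184, 47583, 73170]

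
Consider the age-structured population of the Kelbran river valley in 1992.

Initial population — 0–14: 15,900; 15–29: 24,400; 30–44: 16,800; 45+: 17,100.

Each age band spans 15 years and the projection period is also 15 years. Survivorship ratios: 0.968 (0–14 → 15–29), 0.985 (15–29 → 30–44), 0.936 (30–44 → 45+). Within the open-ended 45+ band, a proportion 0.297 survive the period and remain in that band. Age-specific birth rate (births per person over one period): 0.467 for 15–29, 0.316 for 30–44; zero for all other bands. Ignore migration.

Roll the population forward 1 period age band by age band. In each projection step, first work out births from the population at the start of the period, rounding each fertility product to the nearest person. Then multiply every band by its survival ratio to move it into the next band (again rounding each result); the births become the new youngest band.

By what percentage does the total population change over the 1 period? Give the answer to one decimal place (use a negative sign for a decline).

3.7

Numbering the groups 1..4 from youngest to oldest:
Period 1:
Births: 24400 × 0.467 = 11395  |  16800 × 0.316 = 5309 ⇒ total 16704
Group 2: 15900 × 0.968 = 15391
Group 3: 24400 × 0.985 = 24034
Group 4: 16800 × 0.936 + 17100 × 0.297 = 15725 + 5079 = 20804
Giving 16704 / 15391 / 24034 / 20804.
Total: 74200 → 76933; change = 2733; percentage change = 3.7%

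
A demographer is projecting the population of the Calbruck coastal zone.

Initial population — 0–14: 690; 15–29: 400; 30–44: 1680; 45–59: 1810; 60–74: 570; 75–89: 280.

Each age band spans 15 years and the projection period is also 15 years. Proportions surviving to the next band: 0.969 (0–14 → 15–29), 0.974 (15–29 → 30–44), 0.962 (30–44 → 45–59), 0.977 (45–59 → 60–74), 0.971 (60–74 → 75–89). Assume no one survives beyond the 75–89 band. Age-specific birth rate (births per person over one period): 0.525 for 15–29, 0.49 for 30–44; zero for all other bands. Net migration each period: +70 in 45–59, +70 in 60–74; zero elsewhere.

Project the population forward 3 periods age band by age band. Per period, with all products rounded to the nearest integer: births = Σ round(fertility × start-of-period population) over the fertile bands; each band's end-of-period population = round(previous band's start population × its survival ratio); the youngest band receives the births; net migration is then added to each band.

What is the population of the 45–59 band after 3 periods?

(Groups numbered youngest = 1 to oldest = 6.)
Period 1.
Births: 400 × 0.525 = 210  |  1680 × 0.49 = 823 ⇒ total 1033
Group 2: 690 × 0.969 = 669
Group 3: 400 × 0.974 = 390
Group 4: 1680 × 0.962 = 1616
Group 5: 1810 × 0.977 = 1768
Group 6: 570 × 0.971 = 553
Net migration: Group 4 + 70 → 1686; Group 5 + 70 → 1838
Population now: 0–14=1033, 15–29=669, 30–44=390, 45–59=1686, 60–74=1838, 75–89=553
Period 2.
Births: 669 × 0.525 = 351  |  390 × 0.49 = 191 ⇒ total 542
Group 2: 1033 × 0.969 = 1001
Group 3: 669 × 0.974 = 652
Group 4: 390 × 0.962 = 375
Group 5: 1686 × 0.977 = 1647
Group 6: 1838 × 0.971 = 1785
Net migration: Group 4 + 70 → 445; Group 5 + 70 → 1717
Population now: 0–14=542, 15–29=1001, 30–44=652, 45–59=445, 60–74=1717, 75–89=1785
Period 3.
Births: 1001 × 0.525 = 526  |  652 × 0.49 = 319 ⇒ total 845
Group 2: 542 × 0.969 = 525
Group 3: 1001 × 0.974 = 975
Group 4: 652 × 0.962 = 627
Group 5: 445 × 0.977 = 435
Group 6: 1717 × 0.971 = 1667
Net migration: Group 4 + 70 → 697; Group 5 + 70 → 505
Population now: 0–14=845, 15–29=525, 30–44=975, 45–59=697, 60–74=505, 75–89=1667

697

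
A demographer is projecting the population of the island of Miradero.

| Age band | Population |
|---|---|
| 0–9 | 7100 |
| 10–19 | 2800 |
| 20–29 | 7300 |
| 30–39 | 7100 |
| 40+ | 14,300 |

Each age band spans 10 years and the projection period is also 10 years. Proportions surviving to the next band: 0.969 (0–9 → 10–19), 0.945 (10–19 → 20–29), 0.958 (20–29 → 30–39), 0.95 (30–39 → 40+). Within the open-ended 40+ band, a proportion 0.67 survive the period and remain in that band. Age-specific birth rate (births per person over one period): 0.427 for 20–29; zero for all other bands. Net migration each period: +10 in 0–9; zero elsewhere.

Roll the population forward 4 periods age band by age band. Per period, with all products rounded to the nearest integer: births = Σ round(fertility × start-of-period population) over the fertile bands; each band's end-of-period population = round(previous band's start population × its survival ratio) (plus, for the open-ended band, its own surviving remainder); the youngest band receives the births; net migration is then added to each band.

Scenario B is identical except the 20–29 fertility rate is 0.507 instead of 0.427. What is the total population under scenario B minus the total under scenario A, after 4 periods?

Numbering the bands 1..5 from youngest to oldest:
— Period 1 —
Births: 7300 × 0.427 = 3117
Band 2: 7100 × 0.969 = 6880
Band 3: 2800 × 0.945 = 2646
Band 4: 7300 × 0.958 = 6993
Band 5: 7100 × 0.95 + 14300 × 0.67 = 6745 + 9581 = 16326
Net migration: Band 1 + 10 → 3127
Population now: 0–9=3127, 10–19=6880, 20–29=2646, 30–39=6993, 40+=16326
— Period 2 —
Births: 2646 × 0.427 = 1130
Band 2: 3127 × 0.969 = 3030
Band 3: 6880 × 0.945 = 6502
Band 4: 2646 × 0.958 = 2535
Band 5: 6993 × 0.95 + 16326 × 0.67 = 6643 + 10938 = 17581
Net migration: Band 1 + 10 → 1140
Population now: 0–9=1140, 10–19=3030, 20–29=6502, 30–39=2535, 40+=17581
— Period 3 —
Births: 6502 × 0.427 = 2776
Band 2: 1140 × 0.969 = 1105
Band 3: 3030 × 0.945 = 2863
Band 4: 6502 × 0.958 = 6229
Band 5: 2535 × 0.95 + 17581 × 0.67 = 2408 + 11779 = 14187
Net migration: Band 1 + 10 → 2786
Population now: 0–9=2786, 10–19=1105, 20–29=2863, 30–39=6229, 40+=14187
— Period 4 —
Births: 2863 × 0.427 = 1223
Band 2: 2786 × 0.969 = 2700
Band 3: 1105 × 0.945 = 1044
Band 4: 2863 × 0.958 = 2743
Band 5: 6229 × 0.95 + 14187 × 0.67 = 5918 + 9505 = 15423
Net migration: Band 1 + 10 → 1233
Population now: 0–9=1233, 10–19=2700, 20–29=1044, 30–39=2743, 40+=15423
Scenario A total after 4 periods: 23143
Scenario B projection —
— Period 1 —
Births: 7300 × 0.507 = 3701
Band 2: 7100 × 0.969 = 6880
Band 3: 2800 × 0.945 = 2646
Band 4: 7300 × 0.958 = 6993
Band 5: 7100 × 0.95 + 14300 × 0.67 = 6745 + 9581 = 16326
Net migration: Band 1 + 10 → 3711
Population now: 0–9=3711, 10–19=6880, 20–29=2646, 30–39=6993, 40+=16326
— Period 2 —
Births: 2646 × 0.507 = 1342
Band 2: 3711 × 0.969 = 3596
Band 3: 6880 × 0.945 = 6502
Band 4: 2646 × 0.958 = 2535
Band 5: 6993 × 0.95 + 16326 × 0.67 = 6643 + 10938 = 17581
Net migration: Band 1 + 10 → 1352
Population now: 0–9=1352, 10–19=3596, 20–29=6502, 30–39=2535, 40+=17581
— Period 3 —
Births: 6502 × 0.507 = 3297
Band 2: 1352 × 0.969 = 1310
Band 3: 3596 × 0.945 = 3398
Band 4: 6502 × 0.958 = 6229
Band 5: 2535 × 0.95 + 17581 × 0.67 = 2408 + 11779 = 14187
Net migration: Band 1 + 10 → 3307
Population now: 0–9=3307, 10–19=1310, 20–29=3398, 30–39=6229, 40+=14187
— Period 4 —
Births: 3398 × 0.507 = 1723
Band 2: 3307 × 0.969 = 3204
Band 3: 1310 × 0.945 = 1238
Band 4: 3398 × 0.958 = 3255
Band 5: 6229 × 0.95 + 14187 × 0.67 = 5918 + 9505 = 15423
Net migration: Band 1 + 10 → 1733
Population now: 0–9=1733, 10–19=3204, 20–29=1238, 30–39=3255, 40+=15423
Scenario B total after 4 periods: 24853
Difference B − A = 24853 − 23143 = 1710

1710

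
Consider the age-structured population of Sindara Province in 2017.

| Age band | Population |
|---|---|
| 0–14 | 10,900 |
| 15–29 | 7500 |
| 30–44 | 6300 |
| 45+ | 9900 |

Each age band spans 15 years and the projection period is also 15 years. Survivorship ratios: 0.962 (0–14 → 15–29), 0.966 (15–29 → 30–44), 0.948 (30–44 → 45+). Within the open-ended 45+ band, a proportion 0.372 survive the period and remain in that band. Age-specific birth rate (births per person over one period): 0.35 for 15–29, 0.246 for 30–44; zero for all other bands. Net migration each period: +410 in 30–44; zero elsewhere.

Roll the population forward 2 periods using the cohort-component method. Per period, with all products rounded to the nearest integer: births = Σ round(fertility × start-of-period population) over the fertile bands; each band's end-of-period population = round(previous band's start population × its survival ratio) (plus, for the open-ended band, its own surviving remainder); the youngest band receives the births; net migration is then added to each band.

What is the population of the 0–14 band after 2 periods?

5553

[period 1]
Births: 7500 × 0.35 = 2625 ; 6300 × 0.246 = 1550 → 4175
15–29: 10900 × 0.962 = 10486
30–44: 7500 × 0.966 = 7245
45+: 6300 × 0.948 + 9900 × 0.372 = 5972 + 3683 = 9655
Net migration: 30–44 + 410 → 7655
Giving 4175 / 10486 / 7655 / 9655.
[period 2]
Births: 10486 × 0.35 = 3670 ; 7655 × 0.246 = 1883 → 5553
15–29: 4175 × 0.962 = 4016
30–44: 10486 × 0.966 = 10129
45+: 7655 × 0.948 + 9655 × 0.372 = 7257 + 3592 = 10849
Net migration: 30–44 + 410 → 10539
Giving 5553 / 4016 / 10539 / 10849.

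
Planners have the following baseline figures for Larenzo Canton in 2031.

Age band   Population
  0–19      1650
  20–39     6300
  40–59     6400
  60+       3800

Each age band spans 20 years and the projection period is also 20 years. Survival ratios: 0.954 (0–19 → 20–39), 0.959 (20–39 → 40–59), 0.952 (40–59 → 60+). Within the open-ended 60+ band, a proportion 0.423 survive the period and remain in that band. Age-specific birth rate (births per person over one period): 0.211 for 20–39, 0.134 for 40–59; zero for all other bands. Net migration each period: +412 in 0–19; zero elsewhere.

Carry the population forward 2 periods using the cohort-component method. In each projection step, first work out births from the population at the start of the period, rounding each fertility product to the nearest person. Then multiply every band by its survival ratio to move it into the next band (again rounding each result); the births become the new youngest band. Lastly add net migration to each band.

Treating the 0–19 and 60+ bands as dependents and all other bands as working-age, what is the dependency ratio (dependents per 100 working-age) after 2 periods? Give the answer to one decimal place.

(Bands numbered youngest = 1 to oldest = 4.)
Period 1:
Births: 6300 × 0.211 = 1329  |  6400 × 0.134 = 858 → 2187
Band 2: 1650 × 0.954 = 1574
Band 3: 6300 × 0.959 = 6042
Band 4: 6400 × 0.952 + 3800 × 0.423 = 6093 + 1607 = 7700
Net migration: Band 1 + 412 → 2599
→ [2599, 1574, 6042, 7700]
Period 2:
Births: 1574 × 0.211 = 332  |  6042 × 0.134 = 810 → 1142
Band 2: 2599 × 0.954 = 2479
Band 3: 1574 × 0.959 = 1509
Band 4: 6042 × 0.952 + 7700 × 0.423 = 5752 + 3257 = 9009
Net migration: Band 1 + 412 → 1554
→ [1554, 2479, 1509, 9009]
Dependents (band 0–19 + band 60+) = 1554 + 9009 = 10563; working-age = 3988; ratio = 10563/3988 × 100 = 264.9

264.9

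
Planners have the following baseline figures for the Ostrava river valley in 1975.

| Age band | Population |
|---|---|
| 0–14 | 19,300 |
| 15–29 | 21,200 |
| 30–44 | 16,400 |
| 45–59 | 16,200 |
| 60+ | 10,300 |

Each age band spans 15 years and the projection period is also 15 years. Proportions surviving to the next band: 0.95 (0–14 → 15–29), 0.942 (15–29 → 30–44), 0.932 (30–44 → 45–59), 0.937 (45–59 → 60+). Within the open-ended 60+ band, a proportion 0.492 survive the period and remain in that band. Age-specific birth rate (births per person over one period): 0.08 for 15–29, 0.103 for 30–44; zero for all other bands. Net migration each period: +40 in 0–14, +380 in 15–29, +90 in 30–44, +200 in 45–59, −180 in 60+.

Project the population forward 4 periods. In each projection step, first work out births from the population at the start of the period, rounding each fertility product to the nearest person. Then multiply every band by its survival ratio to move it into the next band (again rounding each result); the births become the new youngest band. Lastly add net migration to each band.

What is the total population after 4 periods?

After projecting period 1:
Births: 21200 * 0.08 = 1696, 16400 * 0.103 = 1689 — total 3385
15–29: 19300 * 0.95 = 18335
30–44: 21200 * 0.942 = 19970
45–59: 16400 * 0.932 = 15285
60+: 16200 * 0.937 + 10300 * 0.492 = 15179 + 5068 = 20247
Net migration: 0–14 + 40 → 3425; 15–29 + 380 → 18715; 30–44 + 90 → 20060; 45–59 + 200 → 15485; 60+ − 180 → 20067
Population now: 0–14=3425, 15–29=18715, 30–44=20060, 45–59=15485, 60+=20067
After projecting period 2:
Births: 18715 * 0.08 = 1497, 20060 * 0.103 = 2066 — total 3563
15–29: 3425 * 0.95 = 3254
30–44: 18715 * 0.942 = 17630
45–59: 20060 * 0.932 = 18696
60+: 15485 * 0.937 + 20067 * 0.492 = 14509 + 9873 = 24382
Net migration: 0–14 + 40 → 3603; 15–29 + 380 → 3634; 30–44 + 90 → 17720; 45–59 + 200 → 18896; 60+ − 180 → 24202
Population now: 0–14=3603, 15–29=3634, 30–44=17720, 45–59=18896, 60+=24202
After projecting period 3:
Births: 3634 * 0.08 = 291, 17720 * 0.103 = 1825 — total 2116
15–29: 3603 * 0.95 = 3423
30–44: 3634 * 0.942 = 3423
45–59: 17720 * 0.932 = 16515
60+: 18896 * 0.937 + 24202 * 0.492 = 17706 + 11907 = 29613
Net migration: 0–14 + 40 → 2156; 15–29 + 380 → 3803; 30–44 + 90 → 3513; 45–59 + 200 → 16715; 60+ − 180 → 29433
Population now: 0–14=2156, 15–29=3803, 30–44=3513, 45–59=16715, 60+=29433
After projecting period 4:
Births: 3803 * 0.08 = 304, 3513 * 0.103 = 362 — total 666
15–29: 2156 * 0.95 = 2048
30–44: 3803 * 0.942 = 3582
45–59: 3513 * 0.932 = 3274
60+: 16715 * 0.937 + 29433 * 0.492 = 15662 + 14481 = 30143
Net migration: 0–14 + 40 → 706; 15–29 + 380 → 2428; 30–44 + 90 → 3672; 45–59 + 200 → 3474; 60+ − 180 → 29963
Population now: 0–14=706, 15–29=2428, 30–44=3672, 45–59=3474, 60+=29963
Total after period 4: 706 + 2428 + 3672 + 3474 + 29963 = 40243

40243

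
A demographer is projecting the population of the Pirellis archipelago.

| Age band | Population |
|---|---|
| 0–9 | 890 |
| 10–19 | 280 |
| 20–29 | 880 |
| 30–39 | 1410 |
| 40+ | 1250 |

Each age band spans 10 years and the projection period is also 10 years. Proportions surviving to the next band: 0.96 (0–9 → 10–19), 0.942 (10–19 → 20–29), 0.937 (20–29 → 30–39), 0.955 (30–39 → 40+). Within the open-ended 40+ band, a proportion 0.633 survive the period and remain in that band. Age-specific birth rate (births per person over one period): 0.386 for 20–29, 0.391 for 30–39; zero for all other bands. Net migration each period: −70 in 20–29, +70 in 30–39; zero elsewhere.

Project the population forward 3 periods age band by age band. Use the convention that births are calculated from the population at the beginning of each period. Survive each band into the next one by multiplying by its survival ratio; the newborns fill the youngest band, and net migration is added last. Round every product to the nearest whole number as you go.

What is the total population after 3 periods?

3922

After projecting period 1:
Births: 880 * 0.386 = 340, 1410 * 0.391 = 551 — total 891
10–19: 890 * 0.96 = 854
20–29: 280 * 0.942 = 264
30–39: 880 * 0.937 = 825
40+: 1410 * 0.955 + 1250 * 0.633 = 1347 + 791 = 2138
Net migration: 20–29 − 70 → 194; 30–39 + 70 → 895
→ [891, 854, 194, 895, 2138]
After projecting period 2:
Births: 194 * 0.386 = 75, 895 * 0.391 = 350 — total 425
10–19: 891 * 0.96 = 855
20–29: 854 * 0.942 = 804
30–39: 194 * 0.937 = 182
40+: 895 * 0.955 + 2138 * 0.633 = 855 + 1353 = 2208
Net migration: 20–29 − 70 → 734; 30–39 + 70 → 252
→ [425, 855, 734, 252, 2208]
After projecting period 3:
Births: 734 * 0.386 = 283, 252 * 0.391 = 99 — total 382
10–19: 425 * 0.96 = 408
20–29: 855 * 0.942 = 805
30–39: 734 * 0.937 = 688
40+: 252 * 0.955 + 2208 * 0.633 = 241 + 1398 = 1639
Net migration: 20–29 − 70 → 735; 30–39 + 70 → 758
→ [382, 408, 735, 758, 1639]
Total after period 3: 382 + 408 + 735 + 758 + 1639 = 3922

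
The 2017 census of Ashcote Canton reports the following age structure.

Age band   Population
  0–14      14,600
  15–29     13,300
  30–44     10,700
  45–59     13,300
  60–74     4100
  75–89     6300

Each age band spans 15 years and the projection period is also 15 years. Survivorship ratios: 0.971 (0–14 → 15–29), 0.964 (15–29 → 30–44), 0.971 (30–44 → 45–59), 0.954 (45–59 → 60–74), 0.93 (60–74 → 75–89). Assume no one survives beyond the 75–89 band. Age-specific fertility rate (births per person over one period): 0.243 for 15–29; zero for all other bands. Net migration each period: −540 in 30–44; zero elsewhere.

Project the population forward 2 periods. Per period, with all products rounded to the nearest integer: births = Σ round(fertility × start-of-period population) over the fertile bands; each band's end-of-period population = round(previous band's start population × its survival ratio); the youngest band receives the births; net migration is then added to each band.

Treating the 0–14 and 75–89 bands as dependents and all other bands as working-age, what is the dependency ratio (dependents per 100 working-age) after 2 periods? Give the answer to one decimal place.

Numbering the bands 1..6 from youngest to oldest:
After projecting period 1:
Births: 13300 × 0.243 = 3232
Band 2: 14600 × 0.971 = 14177
Band 3: 13300 × 0.964 = 12821
Band 4: 10700 × 0.971 = 10390
Band 5: 13300 × 0.954 = 12688
Band 6: 4100 × 0.93 = 3813
Net migration: Band 3 − 540 → 12281
Giving 3232 / 14177 / 12281 / 10390 / 12688 / 3813.
After projecting period 2:
Births: 14177 × 0.243 = 3445
Band 2: 3232 × 0.971 = 3138
Band 3: 14177 × 0.964 = 13667
Band 4: 12281 × 0.971 = 11925
Band 5: 10390 × 0.954 = 9912
Band 6: 12688 × 0.93 = 11800
Net migration: Band 3 − 540 → 13127
Giving 3445 / 3138 / 13127 / 11925 / 9912 / 11800.
Dependents (band 0–14 + band 75–89) = 3445 + 11800 = 15245; working-age = 38102; ratio = 15245/38102 × 100 = 40.0

40.0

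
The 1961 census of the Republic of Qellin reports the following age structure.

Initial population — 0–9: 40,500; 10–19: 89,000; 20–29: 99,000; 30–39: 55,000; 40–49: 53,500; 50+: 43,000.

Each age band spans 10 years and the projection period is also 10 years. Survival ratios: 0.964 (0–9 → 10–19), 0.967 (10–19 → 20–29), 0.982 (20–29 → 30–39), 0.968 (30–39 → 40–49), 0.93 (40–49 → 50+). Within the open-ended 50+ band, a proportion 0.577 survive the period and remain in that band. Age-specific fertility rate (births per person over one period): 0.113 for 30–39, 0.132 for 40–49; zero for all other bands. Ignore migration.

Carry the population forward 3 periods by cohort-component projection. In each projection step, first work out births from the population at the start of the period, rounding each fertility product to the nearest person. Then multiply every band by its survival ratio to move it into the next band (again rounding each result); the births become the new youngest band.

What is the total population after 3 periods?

After projecting period 1:
Births: 55000 × 0.113 = 6215, 53500 × 0.132 = 7062 → 13277
10–19: 40500 × 0.964 = 39042
20–29: 89000 × 0.967 = 86063
30–39: 99000 × 0.982 = 97218
40–49: 55000 × 0.968 = 53240
50+: 53500 × 0.93 + 43000 × 0.577 = 49755 + 24811 = 74566
Giving 13277 / 39042 / 86063 / 97218 / 53240 / 74566.
After projecting period 2:
Births: 97218 × 0.113 = 10986, 53240 × 0.132 = 7028 → 18014
10–19: 13277 × 0.964 = 12799
20–29: 39042 × 0.967 = 37754
30–39: 86063 × 0.982 = 84514
40–49: 97218 × 0.968 = 94107
50+: 53240 × 0.93 + 74566 × 0.577 = 49513 + 43025 = 92538
Giving 18014 / 12799 / 37754 / 84514 / 94107 / 92538.
After projecting period 3:
Births: 84514 × 0.113 = 9550, 94107 × 0.132 = 12422 → 21972
10–19: 18014 × 0.964 = 17365
20–29: 12799 × 0.967 = 12377
30–39: 37754 × 0.982 = 37074
40–49: 84514 × 0.968 = 81810
50+: 94107 × 0.93 + 92538 × 0.577 = 87520 + 53394 = 140914
Giving 21972 / 17365 / 12377 / 37074 / 81810 / 140914.
Total after period 3: 21972 + 17365 + 12377 + 37074 + 81810 + 140914 = 311512

311512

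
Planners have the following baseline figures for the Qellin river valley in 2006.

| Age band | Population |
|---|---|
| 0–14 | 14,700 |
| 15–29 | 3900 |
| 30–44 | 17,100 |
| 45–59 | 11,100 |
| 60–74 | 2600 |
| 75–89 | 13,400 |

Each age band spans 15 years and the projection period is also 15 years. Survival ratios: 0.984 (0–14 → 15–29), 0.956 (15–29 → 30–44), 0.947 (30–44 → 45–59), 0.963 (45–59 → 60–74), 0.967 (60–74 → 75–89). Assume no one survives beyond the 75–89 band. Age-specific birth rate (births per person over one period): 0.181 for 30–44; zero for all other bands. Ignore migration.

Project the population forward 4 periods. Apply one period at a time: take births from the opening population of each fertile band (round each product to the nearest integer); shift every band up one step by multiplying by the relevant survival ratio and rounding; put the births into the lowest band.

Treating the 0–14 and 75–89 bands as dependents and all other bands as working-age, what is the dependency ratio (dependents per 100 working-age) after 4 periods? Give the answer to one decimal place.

Call the groups 1 to 6, youngest first.
Period 1:
Births: 17100 × 0.181 = 3095
Group 2: 14700 × 0.984 = 14465
Group 3: 3900 × 0.956 = 3728
Group 4: 17100 × 0.947 = 16194
Group 5: 11100 × 0.963 = 10689
Group 6: 2600 × 0.967 = 2514
→ [3095, 14465, 3728, 16194, 10689, 2514]
Period 2:
Births: 3728 × 0.181 = 675
Group 2: 3095 × 0.984 = 3045
Group 3: 14465 × 0.956 = 13829
Group 4: 3728 × 0.947 = 3530
Group 5: 16194 × 0.963 = 15595
Group 6: 10689 × 0.967 = 10336
→ [675, 3045, 13829, 3530, 15595, 10336]
Period 3:
Births: 13829 × 0.181 = 2503
Group 2: 675 × 0.984 = 664
Group 3: 3045 × 0.956 = 2911
Group 4: 13829 × 0.947 = 13096
Group 5: 3530 × 0.963 = 3399
Group 6: 15595 × 0.967 = 15080
→ [2503, 664, 2911, 13096, 3399, 15080]
Period 4:
Births: 2911 × 0.181 = 527
Group 2: 2503 × 0.984 = 2463
Group 3: 664 × 0.956 = 635
Group 4: 2911 × 0.947 = 2757
Group 5: 13096 × 0.963 = 12611
Group 6: 3399 × 0.967 = 3287
→ [527, 2463, 635, 2757, 12611, 3287]
Dependents (band 0–14 + band 75–89) = 527 + 3287 = 3814; working-age = 18466; ratio = 3814/18466 × 100 = 20.7

20.7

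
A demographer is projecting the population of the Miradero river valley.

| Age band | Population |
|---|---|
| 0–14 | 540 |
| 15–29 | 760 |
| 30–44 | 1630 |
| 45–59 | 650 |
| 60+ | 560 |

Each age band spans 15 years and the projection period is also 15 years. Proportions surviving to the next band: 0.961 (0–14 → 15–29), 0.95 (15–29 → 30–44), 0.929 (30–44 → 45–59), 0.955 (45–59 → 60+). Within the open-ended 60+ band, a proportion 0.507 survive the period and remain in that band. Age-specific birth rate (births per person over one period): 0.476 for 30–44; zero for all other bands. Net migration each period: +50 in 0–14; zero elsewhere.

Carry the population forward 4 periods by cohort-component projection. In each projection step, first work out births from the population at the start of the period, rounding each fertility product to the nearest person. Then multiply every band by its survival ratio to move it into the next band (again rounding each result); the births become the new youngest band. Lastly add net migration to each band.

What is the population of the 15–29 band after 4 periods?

274

Let band 1 be 0–14 through band 5 = 60+.
Period 1:
Births: 1630 * 0.476 = 776
Band 2: 540 * 0.961 = 519
Band 3: 760 * 0.95 = 722
Band 4: 1630 * 0.929 = 1514
Band 5: 650 * 0.955 + 560 * 0.507 = 621 + 284 = 905
Net migration: Band 1 + 50 → 826
→ [826, 519, 722, 1514, 905]
Period 2:
Births: 722 * 0.476 = 344
Band 2: 826 * 0.961 = 794
Band 3: 519 * 0.95 = 493
Band 4: 722 * 0.929 = 671
Band 5: 1514 * 0.955 + 905 * 0.507 = 1446 + 459 = 1905
Net migration: Band 1 + 50 → 394
→ [394, 794, 493, 671, 1905]
Period 3:
Births: 493 * 0.476 = 235
Band 2: 394 * 0.961 = 379
Band 3: 794 * 0.95 = 754
Band 4: 493 * 0.929 = 458
Band 5: 671 * 0.955 + 1905 * 0.507 = 641 + 966 = 1607
Net migration: Band 1 + 50 → 285
→ [285, 379, 754, 458, 1607]
Period 4:
Births: 754 * 0.476 = 359
Band 2: 285 * 0.961 = 274
Band 3: 379 * 0.95 = 360
Band 4: 754 * 0.929 = 700
Band 5: 458 * 0.955 + 1607 * 0.507 = 437 + 815 = 1252
Net migration: Band 1 + 50 → 409
→ [409, 274, 360, 700, 1252]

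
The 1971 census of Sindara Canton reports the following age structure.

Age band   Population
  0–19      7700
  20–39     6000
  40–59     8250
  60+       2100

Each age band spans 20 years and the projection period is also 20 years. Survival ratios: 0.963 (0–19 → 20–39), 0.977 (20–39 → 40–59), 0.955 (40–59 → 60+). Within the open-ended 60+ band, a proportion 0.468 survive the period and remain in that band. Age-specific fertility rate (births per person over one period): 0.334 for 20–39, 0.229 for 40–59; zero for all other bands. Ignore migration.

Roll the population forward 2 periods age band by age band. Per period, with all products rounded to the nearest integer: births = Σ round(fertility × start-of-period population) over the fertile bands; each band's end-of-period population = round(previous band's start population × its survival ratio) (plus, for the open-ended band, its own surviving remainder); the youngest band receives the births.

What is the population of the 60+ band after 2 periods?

9745

Period 1:
Births: 6000 × 0.334 = 2004 ; 8250 × 0.229 = 1889 ⇒ total 3893
20–39: 7700 × 0.963 = 7415
40–59: 6000 × 0.977 = 5862
60+: 8250 × 0.955 + 2100 × 0.468 = 7879 + 983 = 8862
Giving 3893 / 7415 / 5862 / 8862.
Period 2:
Births: 7415 × 0.334 = 2477 ; 5862 × 0.229 = 1342 ⇒ total 3819
20–39: 3893 × 0.963 = 3749
40–59: 7415 × 0.977 = 7244
60+: 5862 × 0.955 + 8862 × 0.468 = 5598 + 4147 = 9745
Giving 3819 / 3749 / 7244 / 9745.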